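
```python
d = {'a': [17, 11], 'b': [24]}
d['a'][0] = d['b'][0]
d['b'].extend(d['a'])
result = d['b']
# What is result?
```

After line 1: d = {'a': [17, 11], 'b': [24]}
After line 2 (a[0] = b[0] = 24): d = {'a': [24, 11], 'b': [24]}
After line 3 (b.extend(a) appends [24, 11]): d = {'a': [24, 11], 'b': [24, 24, 11]}
After line 4: result = d['b'] = [24, 24, 11]

[24, 24, 11]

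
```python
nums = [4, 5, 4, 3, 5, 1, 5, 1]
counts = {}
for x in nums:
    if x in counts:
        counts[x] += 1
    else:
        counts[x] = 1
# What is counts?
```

Initial: counts = {}, nums = [4, 5, 4, 3, 5, 1, 5, 1]
See 4: counts = {4: 1}
See 5: counts = {4: 1, 5: 1}
See 4: counts = {4: 2, 5: 1}
See 3: counts = {4: 2, 5: 1, 3: 1}
See 5: counts = {4: 2, 5: 2, 3: 1}
See 1: counts = {4: 2, 5: 2, 3: 1, 1: 1}
See 5: counts = {4: 2, 5: 3, 3: 1, 1: 1}
See 1: counts = {4: 2, 5: 3, 3: 1, 1: 2}

{4: 2, 5: 3, 3: 1, 1: 2}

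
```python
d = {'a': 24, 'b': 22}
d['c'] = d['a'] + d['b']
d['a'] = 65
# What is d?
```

After line 1: d = {'a': 24, 'b': 22}
After line 2 (d['c'] = 24 + 22): d = {'a': 24, 'b': 22, 'c': 46}
After line 3: d = {'a': 65, 'b': 22, 'c': 46}

{'a': 65, 'b': 22, 'c': 46}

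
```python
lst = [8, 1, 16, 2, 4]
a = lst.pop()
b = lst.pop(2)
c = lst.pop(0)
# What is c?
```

After line 1: lst = [8, 1, 16, 2, 4]
After line 2 (pop() -> a = 4): lst = [8, 1, 16, 2]
After line 3 (pop(2) -> b = 16): lst = [8, 1, 2]
After line 4 (pop(0) -> c = 8): lst = [1, 2]

8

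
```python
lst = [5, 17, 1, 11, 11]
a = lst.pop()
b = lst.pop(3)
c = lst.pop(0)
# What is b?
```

After line 1: lst = [5, 17, 1, 11, 11]
After line 2 (pop() -> a = 11): lst = [5, 17, 1, 11]
After line 3 (pop(3) -> b = 11): lst = [5, 17, 1]
After line 4 (pop(0) -> c = 5): lst = [17, 1]

11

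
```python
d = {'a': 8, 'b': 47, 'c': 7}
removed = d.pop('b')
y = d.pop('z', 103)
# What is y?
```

After line 1: d = {'a': 8, 'b': 47, 'c': 7}
After line 2 (pop 'b' returns 47): d = {'a': 8, 'c': 7}, removed = 47
After line 3 (pop 'z' missing, returns default 103): d = {'a': 8, 'c': 7}, y = 103

103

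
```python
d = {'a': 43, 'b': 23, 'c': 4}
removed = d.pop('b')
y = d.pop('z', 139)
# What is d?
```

After line 1: d = {'a': 43, 'b': 23, 'c': 4}
After line 2 (pop 'b' returns 23): d = {'a': 43, 'c': 4}, removed = 23
After line 3 (pop 'z' missing, returns default 139): d = {'a': 43, 'c': 4}, y = 139

{'a': 43, 'c': 4}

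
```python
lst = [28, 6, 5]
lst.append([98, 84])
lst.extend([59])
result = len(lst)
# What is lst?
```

After line 1: lst = [28, 6, 5]
After line 2 (append adds [98, 84] as single element): lst = [28, 6, 5, [98, 84]]
After line 3 (extend unpacks [59], adds 59): lst = [28, 6, 5, [98, 84], 59]
After line 4: result = len(lst) = 5

[28, 6, 5, [98, 84], 59]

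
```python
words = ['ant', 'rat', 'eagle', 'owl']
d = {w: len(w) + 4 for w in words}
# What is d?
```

{'ant': 7, 'rat': 7, 'eagle': 9, 'owl': 7}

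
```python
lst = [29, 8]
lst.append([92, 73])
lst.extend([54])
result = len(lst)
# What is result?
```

After line 1: lst = [29, 8]
After line 2 (append adds [92, 73] as single element): lst = [29, 8, [92, 73]]
After line 3 (extend unpacks [54], adds 54): lst = [29, 8, [92, 73], 54]
After line 4: result = len(lst) = 4

4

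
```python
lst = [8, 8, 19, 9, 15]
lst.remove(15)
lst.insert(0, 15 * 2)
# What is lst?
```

After line 1: lst = [8, 8, 19, 9, 15]
After line 2 (remove first 15): lst = [8, 8, 19, 9]
After line 3 (insert 30 at index 0): lst = [30, 8, 8, 19, 9]

[30, 8, 8, 19, 9]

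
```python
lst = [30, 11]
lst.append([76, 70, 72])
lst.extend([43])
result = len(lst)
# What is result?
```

After line 1: lst = [30, 11]
After line 2 (append adds [76, 70, 72] as single element): lst = [30, 11, [76, 70, 72]]
After line 3 (extend unpacks [43], adds 43): lst = [30, 11, [76, 70, 72], 43]
After line 4: result = len(lst) = 4

4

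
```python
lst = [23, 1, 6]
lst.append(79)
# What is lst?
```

[23, 1, 6, 79]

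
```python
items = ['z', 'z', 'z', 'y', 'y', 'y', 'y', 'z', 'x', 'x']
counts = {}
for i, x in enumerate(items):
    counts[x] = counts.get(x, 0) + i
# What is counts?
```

Initial: counts = {}, items = ['z', 'z', 'z', 'y', 'y', 'y', 'y', 'z', 'x', 'x']
i=0, x='z': counts = {'z': 0}
i=1, x='z': counts = {'z': 1}
i=2, x='z': counts = {'z': 3}
i=3, x='y': counts = {'z': 3, 'y': 3}
i=4, x='y': counts = {'z': 3, 'y': 7}
i=5, x='y': counts = {'z': 3, 'y': 12}
i=6, x='y': counts = {'z': 3, 'y': 18}
i=7, x='z': counts = {'z': 10, 'y': 18}
i=8, x='x': counts = {'z': 10, 'y': 18, 'x': 8}
i=9, x='x': counts = {'z': 10, 'y': 18, 'x': 17}

{'z': 10, 'y': 18, 'x': 17}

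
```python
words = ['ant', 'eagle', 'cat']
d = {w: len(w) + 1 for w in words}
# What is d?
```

{'ant': 4, 'eagle': 6, 'cat': 4}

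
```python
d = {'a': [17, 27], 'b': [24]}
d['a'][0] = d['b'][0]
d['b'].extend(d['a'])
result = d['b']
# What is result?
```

After line 1: d = {'a': [17, 27], 'b': [24]}
After line 2 (a[0] = b[0] = 24): d = {'a': [24, 27], 'b': [24]}
After line 3 (b.extend(a) appends [24, 27]): d = {'a': [24, 27], 'b': [24, 24, 27]}
After line 4: result = d['b'] = [24, 24, 27]

[24, 24, 27]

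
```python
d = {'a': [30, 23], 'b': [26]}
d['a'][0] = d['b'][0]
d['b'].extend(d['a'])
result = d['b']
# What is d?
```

After line 1: d = {'a': [30, 23], 'b': [26]}
After line 2 (a[0] = b[0] = 26): d = {'a': [26, 23], 'b': [26]}
After line 3 (b.extend(a) appends [26, 23]): d = {'a': [26, 23], 'b': [26, 26, 23]}
After line 4: result = d['b'] = [26, 26, 23]

{'a': [26, 23], 'b': [26, 26, 23]}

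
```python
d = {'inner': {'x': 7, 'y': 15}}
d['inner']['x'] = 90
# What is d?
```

After line 1: d = {'inner': {'x': 7, 'y': 15}}
After line 2 (inner x overwritten): d = {'inner': {'x': 90, 'y': 15}}

{'inner': {'x': 90, 'y': 15}}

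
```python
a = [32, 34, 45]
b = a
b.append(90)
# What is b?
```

After line 1: a = [32, 34, 45]
After line 2 (b = a is an alias, same object): a = [32, 34, 45], b = [32, 34, 45]
After line 3 (b.append mutates the shared list): a = [32, 34, 45, 90], b = [32, 34, 45, 90]

[32, 34, 45, 90]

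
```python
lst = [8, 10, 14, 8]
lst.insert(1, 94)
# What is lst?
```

[8, 94, 10, 14, 8]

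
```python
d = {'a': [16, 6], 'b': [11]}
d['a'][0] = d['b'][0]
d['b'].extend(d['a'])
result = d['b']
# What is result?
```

After line 1: d = {'a': [16, 6], 'b': [11]}
After line 2 (a[0] = b[0] = 11): d = {'a': [11, 6], 'b': [11]}
After line 3 (b.extend(a) appends [11, 6]): d = {'a': [11, 6], 'b': [11, 11, 6]}
After line 4: result = d['b'] = [11, 11, 6]

[11, 11, 6]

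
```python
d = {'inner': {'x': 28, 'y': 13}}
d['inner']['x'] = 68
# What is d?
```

After line 1: d = {'inner': {'x': 28, 'y': 13}}
After line 2 (inner x overwritten): d = {'inner': {'x': 68, 'y': 13}}

{'inner': {'x': 68, 'y': 13}}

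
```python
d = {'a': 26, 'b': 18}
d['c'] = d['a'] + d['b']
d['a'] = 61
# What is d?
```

After line 1: d = {'a': 26, 'b': 18}
After line 2 (d['c'] = 26 + 18): d = {'a': 26, 'b': 18, 'c': 44}
After line 3: d = {'a': 61, 'b': 18, 'c': 44}

{'a': 61, 'b': 18, 'c': 44}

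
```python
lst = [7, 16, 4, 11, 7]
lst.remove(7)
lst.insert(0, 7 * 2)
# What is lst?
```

After line 1: lst = [7, 16, 4, 11, 7]
After line 2 (remove first 7): lst = [16, 4, 11, 7]
After line 3 (insert 14 at index 0): lst = [14, 16, 4, 11, 7]

[14, 16, 4, 11, 7]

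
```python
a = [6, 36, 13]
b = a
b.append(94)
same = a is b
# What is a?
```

After line 1: a = [6, 36, 13]
After line 2 (b = a is an alias, same object): a = [6, 36, 13], b = [6, 36, 13]
After line 3 (b.append mutates the shared list): a = [6, 36, 13, 94], b = [6, 36, 13, 94]
After line 4 (same = a is b; same object -> True): same = True

[6, 36, 13, 94]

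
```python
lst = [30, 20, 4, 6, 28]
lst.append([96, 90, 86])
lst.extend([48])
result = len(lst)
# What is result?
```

After line 1: lst = [30, 20, 4, 6, 28]
After line 2 (append adds [96, 90, 86] as single element): lst = [30, 20, 4, 6, 28, [96, 90, 86]]
After line 3 (extend unpacks [48], adds 48): lst = [30, 20, 4, 6, 28, [96, 90, 86], 48]
After line 4: result = len(lst) = 7

7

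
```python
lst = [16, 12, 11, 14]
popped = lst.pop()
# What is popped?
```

14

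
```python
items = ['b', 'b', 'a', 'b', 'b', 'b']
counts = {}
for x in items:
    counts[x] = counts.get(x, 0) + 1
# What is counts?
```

Initial: counts = {}, items = ['b', 'b', 'a', 'b', 'b', 'b']
See 'b': counts = {'b': 1}
See 'b': counts = {'b': 2}
See 'a': counts = {'b': 2, 'a': 1}
See 'b': counts = {'b': 3, 'a': 1}
See 'b': counts = {'b': 4, 'a': 1}
See 'b': counts = {'b': 5, 'a': 1}

{'b': 5, 'a': 1}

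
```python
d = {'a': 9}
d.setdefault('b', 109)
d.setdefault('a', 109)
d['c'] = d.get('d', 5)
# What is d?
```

After line 1: d = {'a': 9}
After line 2 (setdefault adds 'b'=109): d = {'a': 9, 'b': 109}
After line 3 (setdefault 'a' no-op, already exists): d = {'a': 9, 'b': 109}
After line 4 (get('d', 5) returns default since 'd' not in d): d = {'a': 9, 'b': 109, 'c': 5}

{'a': 9, 'b': 109, 'c': 5}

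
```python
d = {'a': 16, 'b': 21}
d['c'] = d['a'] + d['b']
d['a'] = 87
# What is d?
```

After line 1: d = {'a': 16, 'b': 21}
After line 2 (d['c'] = 16 + 21): d = {'a': 16, 'b': 21, 'c': 37}
After line 3: d = {'a': 87, 'b': 21, 'c': 37}

{'a': 87, 'b': 21, 'c': 37}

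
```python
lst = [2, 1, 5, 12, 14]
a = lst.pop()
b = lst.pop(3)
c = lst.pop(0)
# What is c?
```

After line 1: lst = [2, 1, 5, 12, 14]
After line 2 (pop() -> a = 14): lst = [2, 1, 5, 12]
After line 3 (pop(3) -> b = 12): lst = [2, 1, 5]
After line 4 (pop(0) -> c = 2): lst = [1, 5]

2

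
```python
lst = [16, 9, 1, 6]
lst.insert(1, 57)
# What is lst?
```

[16, 57, 9, 1, 6]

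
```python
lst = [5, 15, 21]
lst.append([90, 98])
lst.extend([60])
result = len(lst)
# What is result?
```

After line 1: lst = [5, 15, 21]
After line 2 (append adds [90, 98] as single element): lst = [5, 15, 21, [90, 98]]
After line 3 (extend unpacks [60], adds 60): lst = [5, 15, 21, [90, 98], 60]
After line 4: result = len(lst) = 5

5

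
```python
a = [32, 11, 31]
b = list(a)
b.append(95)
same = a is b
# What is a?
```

After line 1: a = [32, 11, 31]
After line 2 (b = list(a) is a shallow copy, new object): a = [32, 11, 31], b = [32, 11, 31]
After line 3 (append only mutates b): a = [32, 11, 31], b = [32, 11, 31, 95]
After line 4 (same = a is b; different objects -> False): same = False

[32, 11, 31]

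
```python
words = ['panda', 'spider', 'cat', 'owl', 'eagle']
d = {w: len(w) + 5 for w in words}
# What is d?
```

{'panda': 10, 'spider': 11, 'cat': 8, 'owl': 8, 'eagle': 10}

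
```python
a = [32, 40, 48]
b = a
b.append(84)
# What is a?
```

After line 1: a = [32, 40, 48]
After line 2 (b = a is an alias, same object): a = [32, 40, 48], b = [32, 40, 48]
After line 3 (b.append mutates the shared list): a = [32, 40, 48, 84], b = [32, 40, 48, 84]

[32, 40, 48, 84]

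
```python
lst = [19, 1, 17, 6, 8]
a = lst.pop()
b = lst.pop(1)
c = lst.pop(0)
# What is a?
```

After line 1: lst = [19, 1, 17, 6, 8]
After line 2 (pop() -> a = 8): lst = [19, 1, 17, 6]
After line 3 (pop(1) -> b = 1): lst = [19, 17, 6]
After line 4 (pop(0) -> c = 19): lst = [17, 6]

8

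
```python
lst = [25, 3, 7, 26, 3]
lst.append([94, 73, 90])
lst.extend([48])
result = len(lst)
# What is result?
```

After line 1: lst = [25, 3, 7, 26, 3]
After line 2 (append adds [94, 73, 90] as single element): lst = [25, 3, 7, 26, 3, [94, 73, 90]]
After line 3 (extend unpacks [48], adds 48): lst = [25, 3, 7, 26, 3, [94, 73, 90], 48]
After line 4: result = len(lst) = 7

7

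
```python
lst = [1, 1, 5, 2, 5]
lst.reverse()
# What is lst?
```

[5, 2, 5, 1, 1]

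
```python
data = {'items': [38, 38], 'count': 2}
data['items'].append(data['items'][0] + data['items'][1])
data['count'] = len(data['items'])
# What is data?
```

After line 1: data = {'items': [38, 38], 'count': 2}
After line 2 (append 38 + 38 = 76): data = {'items': [38, 38, 76], 'count': 2}
After line 3 (count = len(items) = 3): data = {'items': [38, 38, 76], 'count': 3}

{'items': [38, 38, 76], 'count': 3}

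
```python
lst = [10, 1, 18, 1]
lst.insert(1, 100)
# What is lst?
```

[10, 100, 1, 18, 1]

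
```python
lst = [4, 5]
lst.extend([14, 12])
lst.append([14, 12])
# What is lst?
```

After line 1: lst = [4, 5]
After line 2 (extend unpacks [14, 12]): lst = [4, 5, 14, 12]
After line 3 (append adds [14, 12] as single element): lst = [4, 5, 14, 12, [14, 12]]

[4, 5, 14, 12, [14, 12]]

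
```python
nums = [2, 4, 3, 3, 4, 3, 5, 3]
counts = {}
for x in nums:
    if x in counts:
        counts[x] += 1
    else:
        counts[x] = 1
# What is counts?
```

Initial: counts = {}, nums = [2, 4, 3, 3, 4, 3, 5, 3]
See 2: counts = {2: 1}
See 4: counts = {2: 1, 4: 1}
See 3: counts = {2: 1, 4: 1, 3: 1}
See 3: counts = {2: 1, 4: 1, 3: 2}
See 4: counts = {2: 1, 4: 2, 3: 2}
See 3: counts = {2: 1, 4: 2, 3: 3}
See 5: counts = {2: 1, 4: 2, 3: 3, 5: 1}
See 3: counts = {2: 1, 4: 2, 3: 4, 5: 1}

{2: 1, 4: 2, 3: 4, 5: 1}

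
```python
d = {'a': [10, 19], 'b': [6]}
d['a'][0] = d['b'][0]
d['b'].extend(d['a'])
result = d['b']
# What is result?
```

After line 1: d = {'a': [10, 19], 'b': [6]}
After line 2 (a[0] = b[0] = 6): d = {'a': [6, 19], 'b': [6]}
After line 3 (b.extend(a) appends [6, 19]): d = {'a': [6, 19], 'b': [6, 6, 19]}
After line 4: result = d['b'] = [6, 6, 19]

[6, 6, 19]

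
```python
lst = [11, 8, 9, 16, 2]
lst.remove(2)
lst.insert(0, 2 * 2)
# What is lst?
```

After line 1: lst = [11, 8, 9, 16, 2]
After line 2 (remove first 2): lst = [11, 8, 9, 16]
After line 3 (insert 4 at index 0): lst = [4, 11, 8, 9, 16]

[4, 11, 8, 9, 16]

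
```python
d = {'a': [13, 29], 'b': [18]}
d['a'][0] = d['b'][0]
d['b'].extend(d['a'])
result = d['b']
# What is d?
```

After line 1: d = {'a': [13, 29], 'b': [18]}
After line 2 (a[0] = b[0] = 18): d = {'a': [18, 29], 'b': [18]}
After line 3 (b.extend(a) appends [18, 29]): d = {'a': [18, 29], 'b': [18, 18, 29]}
After line 4: result = d['b'] = [18, 18, 29]

{'a': [18, 29], 'b': [18, 18, 29]}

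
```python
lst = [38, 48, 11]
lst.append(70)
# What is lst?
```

[38, 48, 11, 70]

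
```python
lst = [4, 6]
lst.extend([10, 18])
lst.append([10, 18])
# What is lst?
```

After line 1: lst = [4, 6]
After line 2 (extend unpacks [10, 18]): lst = [4, 6, 10, 18]
After line 3 (append adds [10, 18] as single element): lst = [4, 6, 10, 18, [10, 18]]

[4, 6, 10, 18, [10, 18]]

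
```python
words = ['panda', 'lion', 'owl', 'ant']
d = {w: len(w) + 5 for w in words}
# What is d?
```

{'panda': 10, 'lion': 9, 'owl': 8, 'ant': 8}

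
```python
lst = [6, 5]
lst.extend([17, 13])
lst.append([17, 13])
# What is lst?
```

After line 1: lst = [6, 5]
After line 2 (extend unpacks [17, 13]): lst = [6, 5, 17, 13]
After line 3 (append adds [17, 13] as single element): lst = [6, 5, 17, 13, [17, 13]]

[6, 5, 17, 13, [17, 13]]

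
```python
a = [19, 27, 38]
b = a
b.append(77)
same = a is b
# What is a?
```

After line 1: a = [19, 27, 38]
After line 2 (b = a is an alias, same object): a = [19, 27, 38], b = [19, 27, 38]
After line 3 (b.append mutates the shared list): a = [19, 27, 38, 77], b = [19, 27, 38, 77]
After line 4 (same = a is b; same object -> True): same = True

[19, 27, 38, 77]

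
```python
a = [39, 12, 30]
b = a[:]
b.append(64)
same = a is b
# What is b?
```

After line 1: a = [39, 12, 30]
After line 2 (b = a[:] is a shallow copy, new object): a = [39, 12, 30], b = [39, 12, 30]
After line 3 (append only mutates b): a = [39, 12, 30], b = [39, 12, 30, 64]
After line 4 (same = a is b; different objects -> False): same = False

[39, 12, 30, 64]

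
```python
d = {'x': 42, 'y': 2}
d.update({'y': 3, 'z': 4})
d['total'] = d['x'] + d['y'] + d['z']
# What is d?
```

After line 1: d = {'x': 42, 'y': 2}
After line 2 (y overwritten, z added): d = {'x': 42, 'y': 3, 'z': 4}
After line 3 (total = 42 + 3 + 4 = 49): d = {'x': 42, 'y': 3, 'z': 4, 'total': 49}

{'x': 42, 'y': 3, 'z': 4, 'total': 49}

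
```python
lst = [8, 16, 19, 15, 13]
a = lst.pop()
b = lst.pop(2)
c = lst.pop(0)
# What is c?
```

After line 1: lst = [8, 16, 19, 15, 13]
After line 2 (pop() -> a = 13): lst = [8, 16, 19, 15]
After line 3 (pop(2) -> b = 19): lst = [8, 16, 15]
After line 4 (pop(0) -> c = 8): lst = [16, 15]

8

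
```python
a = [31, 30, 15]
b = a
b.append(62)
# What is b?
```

After line 1: a = [31, 30, 15]
After line 2 (b = a is an alias, same object): a = [31, 30, 15], b = [31, 30, 15]
After line 3 (b.append mutates the shared list): a = [31, 30, 15, 62], b = [31, 30, 15, 62]

[31, 30, 15, 62]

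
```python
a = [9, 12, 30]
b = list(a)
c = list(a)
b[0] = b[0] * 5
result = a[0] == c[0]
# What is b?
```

After line 1: a = [9, 12, 30]
After line 2 (b = list(a), copy): a = [9, 12, 30], b = [9, 12, 30]
After line 3 (c = list(a) is a copy, new object): c = [9, 12, 30]
After line 4 (b[0] = 9 * 5 = 45; only b mutates (copy)): a = [9, 12, 30], b = [45, 12, 30], c = [9, 12, 30]
After line 5 (a[0] = 9, c[0] = 9; result = True)

[45, 12, 30]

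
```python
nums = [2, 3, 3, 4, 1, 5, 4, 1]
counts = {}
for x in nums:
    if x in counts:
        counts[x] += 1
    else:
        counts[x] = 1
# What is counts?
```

Initial: counts = {}, nums = [2, 3, 3, 4, 1, 5, 4, 1]
See 2: counts = {2: 1}
See 3: counts = {2: 1, 3: 1}
See 3: counts = {2: 1, 3: 2}
See 4: counts = {2: 1, 3: 2, 4: 1}
See 1: counts = {2: 1, 3: 2, 4: 1, 1: 1}
See 5: counts = {2: 1, 3: 2, 4: 1, 1: 1, 5: 1}
See 4: counts = {2: 1, 3: 2, 4: 2, 1: 1, 5: 1}
See 1: counts = {2: 1, 3: 2, 4: 2, 1: 2, 5: 1}

{2: 1, 3: 2, 4: 2, 1: 2, 5: 1}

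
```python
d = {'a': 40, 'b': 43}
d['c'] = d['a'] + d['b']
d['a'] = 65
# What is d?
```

After line 1: d = {'a': 40, 'b': 43}
After line 2 (d['c'] = 40 + 43): d = {'a': 40, 'b': 43, 'c': 83}
After line 3: d = {'a': 65, 'b': 43, 'c': 83}

{'a': 65, 'b': 43, 'c': 83}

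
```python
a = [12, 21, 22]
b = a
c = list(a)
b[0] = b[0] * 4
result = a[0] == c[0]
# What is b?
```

After line 1: a = [12, 21, 22]
After line 2 (b = a, alias): a = [12, 21, 22], b = [12, 21, 22]
After line 3 (c = list(a) is a copy, new object): c = [12, 21, 22]
After line 4 (b[0] = 12 * 4 = 48; mutates shared a/b): a = b = [48, 21, 22], c = [12, 21, 22]
After line 5 (a[0] = 48, c[0] = 12; result = False)

[48, 21, 22]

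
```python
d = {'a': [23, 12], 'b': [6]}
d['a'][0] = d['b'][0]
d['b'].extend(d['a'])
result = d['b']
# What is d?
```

After line 1: d = {'a': [23, 12], 'b': [6]}
After line 2 (a[0] = b[0] = 6): d = {'a': [6, 12], 'b': [6]}
After line 3 (b.extend(a) appends [6, 12]): d = {'a': [6, 12], 'b': [6, 6, 12]}
After line 4: result = d['b'] = [6, 6, 12]

{'a': [6, 12], 'b': [6, 6, 12]}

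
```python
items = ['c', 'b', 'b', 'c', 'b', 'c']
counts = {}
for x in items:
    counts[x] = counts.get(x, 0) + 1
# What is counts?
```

Initial: counts = {}, items = ['c', 'b', 'b', 'c', 'b', 'c']
See 'c': counts = {'c': 1}
See 'b': counts = {'c': 1, 'b': 1}
See 'b': counts = {'c': 1, 'b': 2}
See 'c': counts = {'c': 2, 'b': 2}
See 'b': counts = {'c': 2, 'b': 3}
See 'c': counts = {'c': 3, 'b': 3}

{'c': 3, 'b': 3}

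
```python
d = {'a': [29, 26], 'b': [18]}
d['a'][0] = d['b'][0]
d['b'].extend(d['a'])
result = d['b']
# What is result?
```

After line 1: d = {'a': [29, 26], 'b': [18]}
After line 2 (a[0] = b[0] = 18): d = {'a': [18, 26], 'b': [18]}
After line 3 (b.extend(a) appends [18, 26]): d = {'a': [18, 26], 'b': [18, 18, 26]}
After line 4: result = d['b'] = [18, 18, 26]

[18, 18, 26]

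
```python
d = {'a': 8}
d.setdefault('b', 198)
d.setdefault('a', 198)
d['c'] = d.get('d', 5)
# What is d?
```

After line 1: d = {'a': 8}
After line 2 (setdefault adds 'b'=198): d = {'a': 8, 'b': 198}
After line 3 (setdefault 'a' no-op, already exists): d = {'a': 8, 'b': 198}
After line 4 (get('d', 5) returns default since 'd' not in d): d = {'a': 8, 'b': 198, 'c': 5}

{'a': 8, 'b': 198, 'c': 5}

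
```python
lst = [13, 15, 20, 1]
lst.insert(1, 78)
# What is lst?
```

[13, 78, 15, 20, 1]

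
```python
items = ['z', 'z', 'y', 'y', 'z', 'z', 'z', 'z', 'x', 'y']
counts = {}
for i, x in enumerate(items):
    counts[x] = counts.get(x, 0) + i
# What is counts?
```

Initial: counts = {}, items = ['z', 'z', 'y', 'y', 'z', 'z', 'z', 'z', 'x', 'y']
i=0, x='z': counts = {'z': 0}
i=1, x='z': counts = {'z': 1}
i=2, x='y': counts = {'z': 1, 'y': 2}
i=3, x='y': counts = {'z': 1, 'y': 5}
i=4, x='z': counts = {'z': 5, 'y': 5}
i=5, x='z': counts = {'z': 10, 'y': 5}
i=6, x='z': counts = {'z': 16, 'y': 5}
i=7, x='z': counts = {'z': 23, 'y': 5}
i=8, x='x': counts = {'z': 23, 'y': 5, 'x': 8}
i=9, x='y': counts = {'z': 23, 'y': 14, 'x': 8}

{'z': 23, 'y': 14, 'x': 8}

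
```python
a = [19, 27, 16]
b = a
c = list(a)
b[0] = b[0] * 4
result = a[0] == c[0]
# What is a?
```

After line 1: a = [19, 27, 16]
After line 2 (b = a, alias): a = [19, 27, 16], b = [19, 27, 16]
After line 3 (c = list(a) is a copy, new object): c = [19, 27, 16]
After line 4 (b[0] = 19 * 4 = 76; mutates shared a/b): a = b = [76, 27, 16], c = [19, 27, 16]
After line 5 (a[0] = 76, c[0] = 19; result = False)

[76, 27, 16]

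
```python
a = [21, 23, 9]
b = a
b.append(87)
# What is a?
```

After line 1: a = [21, 23, 9]
After line 2 (b = a is an alias, same object): a = [21, 23, 9], b = [21, 23, 9]
After line 3 (b.append mutates the shared list): a = [21, 23, 9, 87], b = [21, 23, 9, 87]

[21, 23, 9, 87]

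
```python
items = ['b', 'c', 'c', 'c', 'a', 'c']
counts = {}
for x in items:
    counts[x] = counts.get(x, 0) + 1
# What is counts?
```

Initial: counts = {}, items = ['b', 'c', 'c', 'c', 'a', 'c']
See 'b': counts = {'b': 1}
See 'c': counts = {'b': 1, 'c': 1}
See 'c': counts = {'b': 1, 'c': 2}
See 'c': counts = {'b': 1, 'c': 3}
See 'a': counts = {'b': 1, 'c': 3, 'a': 1}
See 'c': counts = {'b': 1, 'c': 4, 'a': 1}

{'b': 1, 'c': 4, 'a': 1}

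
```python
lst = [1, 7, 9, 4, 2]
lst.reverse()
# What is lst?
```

[2, 4, 9, 7, 1]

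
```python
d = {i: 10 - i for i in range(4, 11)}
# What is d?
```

{4: 6, 5: 5, 6: 4, 7: 3, 8: 2, 9: 1, 10: 0}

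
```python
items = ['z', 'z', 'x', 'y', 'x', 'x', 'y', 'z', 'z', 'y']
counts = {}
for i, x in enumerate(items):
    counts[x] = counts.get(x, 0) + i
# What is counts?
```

Initial: counts = {}, items = ['z', 'z', 'x', 'y', 'x', 'x', 'y', 'z', 'z', 'y']
i=0, x='z': counts = {'z': 0}
i=1, x='z': counts = {'z': 1}
i=2, x='x': counts = {'z': 1, 'x': 2}
i=3, x='y': counts = {'z': 1, 'x': 2, 'y': 3}
i=4, x='x': counts = {'z': 1, 'x': 6, 'y': 3}
i=5, x='x': counts = {'z': 1, 'x': 11, 'y': 3}
i=6, x='y': counts = {'z': 1, 'x': 11, 'y': 9}
i=7, x='z': counts = {'z': 8, 'x': 11, 'y': 9}
i=8, x='z': counts = {'z': 16, 'x': 11, 'y': 9}
i=9, x='y': counts = {'z': 16, 'x': 11, 'y': 18}

{'z': 16, 'x': 11, 'y': 18}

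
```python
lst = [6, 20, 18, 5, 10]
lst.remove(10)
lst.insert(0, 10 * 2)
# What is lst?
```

After line 1: lst = [6, 20, 18, 5, 10]
After line 2 (remove first 10): lst = [6, 20, 18, 5]
After line 3 (insert 20 at index 0): lst = [20, 6, 20, 18, 5]

[20, 6, 20, 18, 5]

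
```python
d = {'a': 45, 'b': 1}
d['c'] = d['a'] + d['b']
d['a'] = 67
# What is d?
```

After line 1: d = {'a': 45, 'b': 1}
After line 2 (d['c'] = 45 + 1): d = {'a': 45, 'b': 1, 'c': 46}
After line 3: d = {'a': 67, 'b': 1, 'c': 46}

{'a': 67, 'b': 1, 'c': 46}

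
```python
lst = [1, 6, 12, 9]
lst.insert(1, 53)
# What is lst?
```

[1, 53, 6, 12, 9]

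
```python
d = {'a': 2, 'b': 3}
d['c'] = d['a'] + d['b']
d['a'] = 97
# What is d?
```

After line 1: d = {'a': 2, 'b': 3}
After line 2 (d['c'] = 2 + 3): d = {'a': 2, 'b': 3, 'c': 5}
After line 3: d = {'a': 97, 'b': 3, 'c': 5}

{'a': 97, 'b': 3, 'c': 5}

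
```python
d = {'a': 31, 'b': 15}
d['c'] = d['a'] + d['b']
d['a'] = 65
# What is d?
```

After line 1: d = {'a': 31, 'b': 15}
After line 2 (d['c'] = 31 + 15): d = {'a': 31, 'b': 15, 'c': 46}
After line 3: d = {'a': 65, 'b': 15, 'c': 46}

{'a': 65, 'b': 15, 'c': 46}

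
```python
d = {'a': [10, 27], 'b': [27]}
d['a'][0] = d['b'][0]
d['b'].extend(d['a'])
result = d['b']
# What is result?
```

After line 1: d = {'a': [10, 27], 'b': [27]}
After line 2 (a[0] = b[0] = 27): d = {'a': [27, 27], 'b': [27]}
After line 3 (b.extend(a) appends [27, 27]): d = {'a': [27, 27], 'b': [27, 27, 27]}
After line 4: result = d['b'] = [27, 27, 27]

[27, 27, 27]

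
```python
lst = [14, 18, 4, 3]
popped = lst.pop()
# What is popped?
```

3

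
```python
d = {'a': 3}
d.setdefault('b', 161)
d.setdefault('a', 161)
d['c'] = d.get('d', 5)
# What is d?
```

After line 1: d = {'a': 3}
After line 2 (setdefault adds 'b'=161): d = {'a': 3, 'b': 161}
After line 3 (setdefault 'a' no-op, already exists): d = {'a': 3, 'b': 161}
After line 4 (get('d', 5) returns default since 'd' not in d): d = {'a': 3, 'b': 161, 'c': 5}

{'a': 3, 'b': 161, 'c': 5}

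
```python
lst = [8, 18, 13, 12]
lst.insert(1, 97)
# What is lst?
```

[8, 97, 18, 13, 12]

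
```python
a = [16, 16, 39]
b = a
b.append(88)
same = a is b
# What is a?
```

After line 1: a = [16, 16, 39]
After line 2 (b = a is an alias, same object): a = [16, 16, 39], b = [16, 16, 39]
After line 3 (b.append mutates the shared list): a = [16, 16, 39, 88], b = [16, 16, 39, 88]
After line 4 (same = a is b; same object -> True): same = True

[16, 16, 39, 88]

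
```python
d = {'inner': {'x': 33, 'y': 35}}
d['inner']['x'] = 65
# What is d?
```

After line 1: d = {'inner': {'x': 33, 'y': 35}}
After line 2 (inner x overwritten): d = {'inner': {'x': 65, 'y': 35}}

{'inner': {'x': 65, 'y': 35}}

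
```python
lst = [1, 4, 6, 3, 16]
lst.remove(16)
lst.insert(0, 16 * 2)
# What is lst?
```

After line 1: lst = [1, 4, 6, 3, 16]
After line 2 (remove first 16): lst = [1, 4, 6, 3]
After line 3 (insert 32 at index 0): lst = [32, 1, 4, 6, 3]

[32, 1, 4, 6, 3]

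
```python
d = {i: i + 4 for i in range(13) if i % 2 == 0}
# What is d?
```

{0: 4, 2: 6, 4: 8, 6: 10, 8: 12, 10: 14, 12: 16}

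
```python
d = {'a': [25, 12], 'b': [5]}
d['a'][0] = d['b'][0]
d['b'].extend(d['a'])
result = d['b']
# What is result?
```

After line 1: d = {'a': [25, 12], 'b': [5]}
After line 2 (a[0] = b[0] = 5): d = {'a': [5, 12], 'b': [5]}
After line 3 (b.extend(a) appends [5, 12]): d = {'a': [5, 12], 'b': [5, 5, 12]}
After line 4: result = d['b'] = [5, 5, 12]

[5, 5, 12]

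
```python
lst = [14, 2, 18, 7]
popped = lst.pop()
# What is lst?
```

[14, 2, 18]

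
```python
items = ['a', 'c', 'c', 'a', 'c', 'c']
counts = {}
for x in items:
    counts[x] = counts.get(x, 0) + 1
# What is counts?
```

Initial: counts = {}, items = ['a', 'c', 'c', 'a', 'c', 'c']
See 'a': counts = {'a': 1}
See 'c': counts = {'a': 1, 'c': 1}
See 'c': counts = {'a': 1, 'c': 2}
See 'a': counts = {'a': 2, 'c': 2}
See 'c': counts = {'a': 2, 'c': 3}
See 'c': counts = {'a': 2, 'c': 4}

{'a': 2, 'c': 4}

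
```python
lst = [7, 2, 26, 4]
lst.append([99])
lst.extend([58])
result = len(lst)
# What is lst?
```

After line 1: lst = [7, 2, 26, 4]
After line 2 (append adds [99] as single element): lst = [7, 2, 26, 4, [99]]
After line 3 (extend unpacks [58], adds 58): lst = [7, 2, 26, 4, [99], 58]
After line 4: result = len(lst) = 6

[7, 2, 26, 4, [99], 58]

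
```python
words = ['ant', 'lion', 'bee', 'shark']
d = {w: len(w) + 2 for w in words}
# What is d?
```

{'ant': 5, 'lion': 6, 'bee': 5, 'shark': 7}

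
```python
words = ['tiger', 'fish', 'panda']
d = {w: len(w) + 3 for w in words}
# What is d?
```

{'tiger': 8, 'fish': 7, 'panda': 8}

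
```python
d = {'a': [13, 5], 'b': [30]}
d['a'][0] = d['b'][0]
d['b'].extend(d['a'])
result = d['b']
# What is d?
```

After line 1: d = {'a': [13, 5], 'b': [30]}
After line 2 (a[0] = b[0] = 30): d = {'a': [30, 5], 'b': [30]}
After line 3 (b.extend(a) appends [30, 5]): d = {'a': [30, 5], 'b': [30, 30, 5]}
After line 4: result = d['b'] = [30, 30, 5]

{'a': [30, 5], 'b': [30, 30, 5]}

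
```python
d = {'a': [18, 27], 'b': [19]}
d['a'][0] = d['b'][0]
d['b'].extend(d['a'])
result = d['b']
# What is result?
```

After line 1: d = {'a': [18, 27], 'b': [19]}
After line 2 (a[0] = b[0] = 19): d = {'a': [19, 27], 'b': [19]}
After line 3 (b.extend(a) appends [19, 27]): d = {'a': [19, 27], 'b': [19, 19, 27]}
After line 4: result = d['b'] = [19, 19, 27]

[19, 19, 27]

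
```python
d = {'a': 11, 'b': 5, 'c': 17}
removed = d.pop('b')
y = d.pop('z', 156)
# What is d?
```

After line 1: d = {'a': 11, 'b': 5, 'c': 17}
After line 2 (pop 'b' returns 5): d = {'a': 11, 'c': 17}, removed = 5
After line 3 (pop 'z' missing, returns default 156): d = {'a': 11, 'c': 17}, y = 156

{'a': 11, 'c': 17}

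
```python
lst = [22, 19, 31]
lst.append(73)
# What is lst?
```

[22, 19, 31, 73]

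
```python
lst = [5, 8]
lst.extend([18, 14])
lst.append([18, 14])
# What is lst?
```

After line 1: lst = [5, 8]
After line 2 (extend unpacks [18, 14]): lst = [5, 8, 18, 14]
After line 3 (append adds [18, 14] as single element): lst = [5, 8, 18, 14, [18, 14]]

[5, 8, 18, 14, [18, 14]]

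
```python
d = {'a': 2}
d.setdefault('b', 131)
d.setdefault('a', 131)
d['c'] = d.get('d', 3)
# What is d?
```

After line 1: d = {'a': 2}
After line 2 (setdefault adds 'b'=131): d = {'a': 2, 'b': 131}
After line 3 (setdefault 'a' no-op, already exists): d = {'a': 2, 'b': 131}
After line 4 (get('d', 3) returns default since 'd' not in d): d = {'a': 2, 'b': 131, 'c': 3}

{'a': 2, 'b': 131, 'c': 3}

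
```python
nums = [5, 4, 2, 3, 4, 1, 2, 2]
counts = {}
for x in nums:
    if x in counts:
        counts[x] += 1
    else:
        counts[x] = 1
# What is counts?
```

Initial: counts = {}, nums = [5, 4, 2, 3, 4, 1, 2, 2]
See 5: counts = {5: 1}
See 4: counts = {5: 1, 4: 1}
See 2: counts = {5: 1, 4: 1, 2: 1}
See 3: counts = {5: 1, 4: 1, 2: 1, 3: 1}
See 4: counts = {5: 1, 4: 2, 2: 1, 3: 1}
See 1: counts = {5: 1, 4: 2, 2: 1, 3: 1, 1: 1}
See 2: counts = {5: 1, 4: 2, 2: 2, 3: 1, 1: 1}
See 2: counts = {5: 1, 4: 2, 2: 3, 3: 1, 1: 1}

{5: 1, 4: 2, 2: 3, 3: 1, 1: 1}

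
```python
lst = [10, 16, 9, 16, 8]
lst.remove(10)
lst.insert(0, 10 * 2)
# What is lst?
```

After line 1: lst = [10, 16, 9, 16, 8]
After line 2 (remove first 10): lst = [16, 9, 16, 8]
After line 3 (insert 20 at index 0): lst = [20, 16, 9, 16, 8]

[20, 16, 9, 16, 8]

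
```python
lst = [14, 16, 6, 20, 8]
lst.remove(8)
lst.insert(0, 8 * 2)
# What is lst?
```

After line 1: lst = [14, 16, 6, 20, 8]
After line 2 (remove first 8): lst = [14, 16, 6, 20]
After line 3 (insert 16 at index 0): lst = [16, 14, 16, 6, 20]

[16, 14, 16, 6, 20]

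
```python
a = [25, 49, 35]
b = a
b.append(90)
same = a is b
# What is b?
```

After line 1: a = [25, 49, 35]
After line 2 (b = a is an alias, same object): a = [25, 49, 35], b = [25, 49, 35]
After line 3 (b.append mutates the shared list): a = [25, 49, 35, 90], b = [25, 49, 35, 90]
After line 4 (same = a is b; same object -> True): same = True

[25, 49, 35, 90]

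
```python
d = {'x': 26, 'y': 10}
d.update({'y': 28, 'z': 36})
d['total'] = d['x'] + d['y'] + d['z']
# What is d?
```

After line 1: d = {'x': 26, 'y': 10}
After line 2 (y overwritten, z added): d = {'x': 26, 'y': 28, 'z': 36}
After line 3 (total = 26 + 28 + 36 = 90): d = {'x': 26, 'y': 28, 'z': 36, 'total': 90}

{'x': 26, 'y': 28, 'z': 36, 'total': 90}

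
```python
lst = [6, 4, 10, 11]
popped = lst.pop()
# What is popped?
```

11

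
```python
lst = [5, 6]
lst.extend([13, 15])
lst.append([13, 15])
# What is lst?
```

After line 1: lst = [5, 6]
After line 2 (extend unpacks [13, 15]): lst = [5, 6, 13, 15]
After line 3 (append adds [13, 15] as single element): lst = [5, 6, 13, 15, [13, 15]]

[5, 6, 13, 15, [13, 15]]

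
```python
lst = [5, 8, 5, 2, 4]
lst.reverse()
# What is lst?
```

[4, 2, 5, 8, 5]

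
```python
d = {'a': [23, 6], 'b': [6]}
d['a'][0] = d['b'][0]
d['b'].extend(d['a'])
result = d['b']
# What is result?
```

After line 1: d = {'a': [23, 6], 'b': [6]}
After line 2 (a[0] = b[0] = 6): d = {'a': [6, 6], 'b': [6]}
After line 3 (b.extend(a) appends [6, 6]): d = {'a': [6, 6], 'b': [6, 6, 6]}
After line 4: result = d['b'] = [6, 6, 6]

[6, 6, 6]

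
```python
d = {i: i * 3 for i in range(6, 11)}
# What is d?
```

{6: 18, 7: 21, 8: 24, 9: 27, 10: 30}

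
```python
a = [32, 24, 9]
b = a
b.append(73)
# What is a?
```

After line 1: a = [32, 24, 9]
After line 2 (b = a is an alias, same object): a = [32, 24, 9], b = [32, 24, 9]
After line 3 (b.append mutates the shared list): a = [32, 24, 9, 73], b = [32, 24, 9, 73]

[32, 24, 9, 73]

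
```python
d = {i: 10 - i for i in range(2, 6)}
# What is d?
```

{2: 8, 3: 7, 4: 6, 5: 5}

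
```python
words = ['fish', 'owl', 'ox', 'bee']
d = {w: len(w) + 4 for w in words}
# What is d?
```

{'fish': 8, 'owl': 7, 'ox': 6, 'bee': 7}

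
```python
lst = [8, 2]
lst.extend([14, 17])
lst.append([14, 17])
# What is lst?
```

After line 1: lst = [8, 2]
After line 2 (extend unpacks [14, 17]): lst = [8, 2, 14, 17]
After line 3 (append adds [14, 17] as single element): lst = [8, 2, 14, 17, [14, 17]]

[8, 2, 14, 17, [14, 17]]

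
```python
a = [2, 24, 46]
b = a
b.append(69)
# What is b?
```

After line 1: a = [2, 24, 46]
After line 2 (b = a is an alias, same object): a = [2, 24, 46], b = [2, 24, 46]
After line 3 (b.append mutates the shared list): a = [2, 24, 46, 69], b = [2, 24, 46, 69]

[2, 24, 46, 69]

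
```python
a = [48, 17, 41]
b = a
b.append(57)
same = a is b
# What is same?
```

After line 1: a = [48, 17, 41]
After line 2 (b = a is an alias, same object): a = [48, 17, 41], b = [48, 17, 41]
After line 3 (b.append mutates the shared list): a = [48, 17, 41, 57], b = [48, 17, 41, 57]
After line 4 (same = a is b; same object -> True): same = True

True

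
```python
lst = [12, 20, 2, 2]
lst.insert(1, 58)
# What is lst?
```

[12, 58, 20, 2, 2]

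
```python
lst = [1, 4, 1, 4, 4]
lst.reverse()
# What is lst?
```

[4, 4, 1, 4, 1]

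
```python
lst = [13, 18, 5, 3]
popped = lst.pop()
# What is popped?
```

3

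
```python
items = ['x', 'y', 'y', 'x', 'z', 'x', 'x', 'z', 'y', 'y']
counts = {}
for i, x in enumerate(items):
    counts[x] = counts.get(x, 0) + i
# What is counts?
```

Initial: counts = {}, items = ['x', 'y', 'y', 'x', 'z', 'x', 'x', 'z', 'y', 'y']
i=0, x='x': counts = {'x': 0}
i=1, x='y': counts = {'x': 0, 'y': 1}
i=2, x='y': counts = {'x': 0, 'y': 3}
i=3, x='x': counts = {'x': 3, 'y': 3}
i=4, x='z': counts = {'x': 3, 'y': 3, 'z': 4}
i=5, x='x': counts = {'x': 8, 'y': 3, 'z': 4}
i=6, x='x': counts = {'x': 14, 'y': 3, 'z': 4}
i=7, x='z': counts = {'x': 14, 'y': 3, 'z': 11}
i=8, x='y': counts = {'x': 14, 'y': 11, 'z': 11}
i=9, x='y': counts = {'x': 14, 'y': 20, 'z': 11}

{'x': 14, 'y': 20, 'z': 11}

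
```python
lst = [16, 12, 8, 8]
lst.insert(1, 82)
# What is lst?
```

[16, 82, 12, 8, 8]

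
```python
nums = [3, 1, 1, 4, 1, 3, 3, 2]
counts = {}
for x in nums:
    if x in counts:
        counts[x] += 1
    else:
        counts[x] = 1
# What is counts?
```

Initial: counts = {}, nums = [3, 1, 1, 4, 1, 3, 3, 2]
See 3: counts = {3: 1}
See 1: counts = {3: 1, 1: 1}
See 1: counts = {3: 1, 1: 2}
See 4: counts = {3: 1, 1: 2, 4: 1}
See 1: counts = {3: 1, 1: 3, 4: 1}
See 3: counts = {3: 2, 1: 3, 4: 1}
See 3: counts = {3: 3, 1: 3, 4: 1}
See 2: counts = {3: 3, 1: 3, 4: 1, 2: 1}

{3: 3, 1: 3, 4: 1, 2: 1}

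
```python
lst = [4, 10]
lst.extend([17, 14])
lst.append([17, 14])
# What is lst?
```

After line 1: lst = [4, 10]
After line 2 (extend unpacks [17, 14]): lst = [4, 10, 17, 14]
After line 3 (append adds [17, 14] as single element): lst = [4, 10, 17, 14, [17, 14]]

[4, 10, 17, 14, [17, 14]]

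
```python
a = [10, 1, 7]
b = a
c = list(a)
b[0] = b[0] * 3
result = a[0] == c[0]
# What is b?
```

After line 1: a = [10, 1, 7]
After line 2 (b = a, alias): a = [10, 1, 7], b = [10, 1, 7]
After line 3 (c = list(a) is a copy, new object): c = [10, 1, 7]
After line 4 (b[0] = 10 * 3 = 30; mutates shared a/b): a = b = [30, 1, 7], c = [10, 1, 7]
After line 5 (a[0] = 30, c[0] = 10; result = False)

[30, 1, 7]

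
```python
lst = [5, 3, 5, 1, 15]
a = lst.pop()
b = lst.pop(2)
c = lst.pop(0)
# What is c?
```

After line 1: lst = [5, 3, 5, 1, 15]
After line 2 (pop() -> a = 15): lst = [5, 3, 5, 1]
After line 3 (pop(2) -> b = 5): lst = [5, 3, 1]
After line 4 (pop(0) -> c = 5): lst = [3, 1]

5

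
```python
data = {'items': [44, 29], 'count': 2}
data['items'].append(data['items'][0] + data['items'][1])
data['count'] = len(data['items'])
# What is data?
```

After line 1: data = {'items': [44, 29], 'count': 2}
After line 2 (append 44 + 29 = 73): data = {'items': [44, 29, 73], 'count': 2}
After line 3 (count = len(items) = 3): data = {'items': [44, 29, 73], 'count': 3}

{'items': [44, 29, 73], 'count': 3}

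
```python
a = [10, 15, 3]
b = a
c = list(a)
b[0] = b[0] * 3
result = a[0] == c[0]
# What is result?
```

After line 1: a = [10, 15, 3]
After line 2 (b = a, alias): a = [10, 15, 3], b = [10, 15, 3]
After line 3 (c = list(a) is a copy, new object): c = [10, 15, 3]
After line 4 (b[0] = 10 * 3 = 30; mutates shared a/b): a = b = [30, 15, 3], c = [10, 15, 3]
After line 5 (a[0] = 30, c[0] = 10; result = False)

False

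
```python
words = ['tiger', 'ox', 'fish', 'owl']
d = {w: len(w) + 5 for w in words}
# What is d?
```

{'tiger': 10, 'ox': 7, 'fish': 9, 'owl': 8}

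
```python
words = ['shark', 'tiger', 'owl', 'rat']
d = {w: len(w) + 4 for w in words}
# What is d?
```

{'shark': 9, 'tiger': 9, 'owl': 7, 'rat': 7}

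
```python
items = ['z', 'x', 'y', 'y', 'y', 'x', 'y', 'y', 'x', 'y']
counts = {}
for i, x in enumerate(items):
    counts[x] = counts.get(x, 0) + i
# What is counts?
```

Initial: counts = {}, items = ['z', 'x', 'y', 'y', 'y', 'x', 'y', 'y', 'x', 'y']
i=0, x='z': counts = {'z': 0}
i=1, x='x': counts = {'z': 0, 'x': 1}
i=2, x='y': counts = {'z': 0, 'x': 1, 'y': 2}
i=3, x='y': counts = {'z': 0, 'x': 1, 'y': 5}
i=4, x='y': counts = {'z': 0, 'x': 1, 'y': 9}
i=5, x='x': counts = {'z': 0, 'x': 6, 'y': 9}
i=6, x='y': counts = {'z': 0, 'x': 6, 'y': 15}
i=7, x='y': counts = {'z': 0, 'x': 6, 'y': 22}
i=8, x='x': counts = {'z': 0, 'x': 14, 'y': 22}
i=9, x='y': counts = {'z': 0, 'x': 14, 'y': 31}

{'z': 0, 'x': 14, 'y': 31}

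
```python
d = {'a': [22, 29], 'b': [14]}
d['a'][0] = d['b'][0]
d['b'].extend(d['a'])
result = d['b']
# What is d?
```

After line 1: d = {'a': [22, 29], 'b': [14]}
After line 2 (a[0] = b[0] = 14): d = {'a': [14, 29], 'b': [14]}
After line 3 (b.extend(a) appends [14, 29]): d = {'a': [14, 29], 'b': [14, 14, 29]}
After line 4: result = d['b'] = [14, 14, 29]

{'a': [14, 29], 'b': [14, 14, 29]}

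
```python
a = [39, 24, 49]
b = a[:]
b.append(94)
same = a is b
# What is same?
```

After line 1: a = [39, 24, 49]
After line 2 (b = a[:] is a shallow copy, new object): a = [39, 24, 49], b = [39, 24, 49]
After line 3 (append only mutates b): a = [39, 24, 49], b = [39, 24, 49, 94]
After line 4 (same = a is b; different objects -> False): same = False

False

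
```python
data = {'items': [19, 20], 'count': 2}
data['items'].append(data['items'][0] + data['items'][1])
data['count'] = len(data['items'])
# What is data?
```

After line 1: data = {'items': [19, 20], 'count': 2}
After line 2 (append 19 + 20 = 39): data = {'items': [19, 20, 39], 'count': 2}
After line 3 (count = len(items) = 3): data = {'items': [19, 20, 39], 'count': 3}

{'items': [19, 20, 39], 'count': 3}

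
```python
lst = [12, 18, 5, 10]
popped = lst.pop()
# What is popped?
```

10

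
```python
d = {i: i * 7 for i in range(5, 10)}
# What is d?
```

{5: 35, 6: 42, 7: 49, 8: 56, 9: 63}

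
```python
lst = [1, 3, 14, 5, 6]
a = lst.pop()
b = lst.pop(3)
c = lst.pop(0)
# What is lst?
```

After line 1: lst = [1, 3, 14, 5, 6]
After line 2 (pop() -> a = 6): lst = [1, 3, 14, 5]
After line 3 (pop(3) -> b = 5): lst = [1, 3, 14]
After line 4 (pop(0) -> c = 1): lst = [3, 14]

[3, 14]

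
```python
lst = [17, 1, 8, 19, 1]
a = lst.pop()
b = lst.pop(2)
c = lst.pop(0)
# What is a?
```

After line 1: lst = [17, 1, 8, 19, 1]
After line 2 (pop() -> a = 1): lst = [17, 1, 8, 19]
After line 3 (pop(2) -> b = 8): lst = [17, 1, 19]
After line 4 (pop(0) -> c = 17): lst = [1, 19]

1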